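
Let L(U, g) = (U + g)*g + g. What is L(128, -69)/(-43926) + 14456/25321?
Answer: 123303866/185375041 ≈ 0.66516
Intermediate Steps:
L(U, g) = g + g*(U + g) (L(U, g) = g*(U + g) + g = g + g*(U + g))
L(128, -69)/(-43926) + 14456/25321 = -69*(1 + 128 - 69)/(-43926) + 14456/25321 = -69*60*(-1/43926) + 14456*(1/25321) = -4140*(-1/43926) + 14456/25321 = 690/7321 + 14456/25321 = 123303866/185375041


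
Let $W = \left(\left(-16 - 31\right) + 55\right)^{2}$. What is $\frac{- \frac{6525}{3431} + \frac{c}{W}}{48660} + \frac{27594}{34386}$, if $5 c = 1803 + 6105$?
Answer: $\frac{20487010457599}{25514787953600} \approx 0.80295$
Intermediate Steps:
$c = \frac{7908}{5}$ ($c = \frac{1803 + 6105}{5} = \frac{1}{5} \cdot 7908 = \frac{7908}{5} \approx 1581.6$)
$W = 64$ ($W = \left(\left(-16 - 31\right) + 55\right)^{2} = \left(-47 + 55\right)^{2} = 8^{2} = 64$)
$\frac{- \frac{6525}{3431} + \frac{c}{W}}{48660} + \frac{27594}{34386} = \frac{- \frac{6525}{3431} + \frac{7908}{5 \cdot 64}}{48660} + \frac{27594}{34386} = \left(\left(-6525\right) \frac{1}{3431} + \frac{7908}{5} \cdot \frac{1}{64}\right) \frac{1}{48660} + 27594 \cdot \frac{1}{34386} = \left(- \frac{6525}{3431} + \frac{1977}{80}\right) \frac{1}{48660} + \frac{4599}{5731} = \frac{6261087}{274480} \cdot \frac{1}{48660} + \frac{4599}{5731} = \frac{2087029}{4452065600} + \frac{4599}{5731} = \frac{20487010457599}{25514787953600}$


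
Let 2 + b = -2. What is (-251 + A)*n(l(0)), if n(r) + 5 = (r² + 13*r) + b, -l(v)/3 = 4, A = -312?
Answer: 11823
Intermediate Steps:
b = -4 (b = -2 - 2 = -4)
l(v) = -12 (l(v) = -3*4 = -12)
n(r) = -9 + r² + 13*r (n(r) = -5 + ((r² + 13*r) - 4) = -5 + (-4 + r² + 13*r) = -9 + r² + 13*r)
(-251 + A)*n(l(0)) = (-251 - 312)*(-9 + (-12)² + 13*(-12)) = -563*(-9 + 144 - 156) = -563*(-21) = 11823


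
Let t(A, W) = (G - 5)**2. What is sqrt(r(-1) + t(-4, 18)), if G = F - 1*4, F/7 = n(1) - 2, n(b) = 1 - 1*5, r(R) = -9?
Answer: 36*sqrt(2) ≈ 50.912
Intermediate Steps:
n(b) = -4 (n(b) = 1 - 5 = -4)
F = -42 (F = 7*(-4 - 2) = 7*(-6) = -42)
G = -46 (G = -42 - 1*4 = -42 - 4 = -46)
t(A, W) = 2601 (t(A, W) = (-46 - 5)**2 = (-51)**2 = 2601)
sqrt(r(-1) + t(-4, 18)) = sqrt(-9 + 2601) = sqrt(2592) = 36*sqrt(2)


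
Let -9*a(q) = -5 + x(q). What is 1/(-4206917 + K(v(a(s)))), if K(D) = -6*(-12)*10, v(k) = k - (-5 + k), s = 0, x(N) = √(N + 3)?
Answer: -1/4206197 ≈ -2.3774e-7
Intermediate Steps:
x(N) = √(3 + N)
a(q) = 5/9 - √(3 + q)/9 (a(q) = -(-5 + √(3 + q))/9 = 5/9 - √(3 + q)/9)
v(k) = 5 (v(k) = k + (5 - k) = 5)
K(D) = 720 (K(D) = 72*10 = 720)
1/(-4206917 + K(v(a(s)))) = 1/(-4206917 + 720) = 1/(-4206197) = -1/4206197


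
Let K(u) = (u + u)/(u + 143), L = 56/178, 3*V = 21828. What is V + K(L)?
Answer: 92805436/12755 ≈ 7276.0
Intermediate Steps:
V = 7276 (V = (1/3)*21828 = 7276)
L = 28/89 (L = 56*(1/178) = 28/89 ≈ 0.31461)
K(u) = 2*u/(143 + u) (K(u) = (2*u)/(143 + u) = 2*u/(143 + u))
V + K(L) = 7276 + 2*(28/89)/(143 + 28/89) = 7276 + 2*(28/89)/(12755/89) = 7276 + 2*(28/89)*(89/12755) = 7276 + 56/12755 = 92805436/12755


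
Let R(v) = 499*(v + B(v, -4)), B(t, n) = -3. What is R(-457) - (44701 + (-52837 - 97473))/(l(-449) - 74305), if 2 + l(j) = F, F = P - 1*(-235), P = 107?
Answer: -5659343903/24655 ≈ -2.2954e+5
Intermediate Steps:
F = 342 (F = 107 - 1*(-235) = 107 + 235 = 342)
l(j) = 340 (l(j) = -2 + 342 = 340)
R(v) = -1497 + 499*v (R(v) = 499*(v - 3) = 499*(-3 + v) = -1497 + 499*v)
R(-457) - (44701 + (-52837 - 97473))/(l(-449) - 74305) = (-1497 + 499*(-457)) - (44701 + (-52837 - 97473))/(340 - 74305) = (-1497 - 228043) - (44701 - 150310)/(-73965) = -229540 - (-105609)*(-1)/73965 = -229540 - 1*35203/24655 = -229540 - 35203/24655 = -5659343903/24655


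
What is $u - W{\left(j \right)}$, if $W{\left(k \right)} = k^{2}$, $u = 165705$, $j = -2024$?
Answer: $-3930871$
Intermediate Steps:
$u - W{\left(j \right)} = 165705 - \left(-2024\right)^{2} = 165705 - 4096576 = -3930871$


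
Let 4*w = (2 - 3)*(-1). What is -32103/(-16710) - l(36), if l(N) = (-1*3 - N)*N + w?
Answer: 15659177/11140 ≈ 1405.7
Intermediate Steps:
w = 1/4 (w = ((2 - 3)*(-1))/4 = (-1*(-1))/4 = (1/4)*1 = 1/4 ≈ 0.25000)
l(N) = 1/4 + N*(-3 - N) (l(N) = (-1*3 - N)*N + 1/4 = (-3 - N)*N + 1/4 = N*(-3 - N) + 1/4 = 1/4 + N*(-3 - N))
-32103/(-16710) - l(36) = -32103/(-16710) - (1/4 - 1*36**2 - 3*36) = -32103*(-1/16710) - (1/4 - 1*1296 - 108) = 10701/5570 - (1/4 - 1296 - 108) = 10701/5570 - 1*(-5615/4) = 10701/5570 + 5615/4 = 15659177/11140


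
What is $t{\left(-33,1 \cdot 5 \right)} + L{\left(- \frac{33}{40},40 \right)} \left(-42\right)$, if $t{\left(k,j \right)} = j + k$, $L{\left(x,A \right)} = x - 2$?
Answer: $\frac{1813}{20} \approx 90.65$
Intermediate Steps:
$L{\left(x,A \right)} = -2 + x$ ($L{\left(x,A \right)} = x - 2 = -2 + x$)
$t{\left(-33,1 \cdot 5 \right)} + L{\left(- \frac{33}{40},40 \right)} \left(-42\right) = \left(1 \cdot 5 - 33\right) + \left(-2 - \frac{33}{40}\right) \left(-42\right) = \left(5 - 33\right) + \left(-2 - \frac{33}{40}\right) \left(-42\right) = -28 + \left(-2 - \frac{33}{40}\right) \left(-42\right) = -28 - - \frac{2373}{20} = -28 + \frac{2373}{20} = \frac{1813}{20}$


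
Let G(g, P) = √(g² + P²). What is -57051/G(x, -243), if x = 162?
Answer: -2113*√13/39 ≈ -195.35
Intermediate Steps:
G(g, P) = √(P² + g²)
-57051/G(x, -243) = -57051/√((-243)² + 162²) = -57051/√(59049 + 26244) = -57051*√13/1053 = -2113*√13/39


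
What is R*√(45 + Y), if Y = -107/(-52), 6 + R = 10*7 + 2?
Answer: 33*√31811/13 ≈ 452.75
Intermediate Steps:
R = 66 (R = -6 + (10*7 + 2) = -6 + (70 + 2) = -6 + 72 = 66)
Y = 107/52 (Y = -107*(-1/52) = 107/52 ≈ 2.0577)
R*√(45 + Y) = 66*√(45 + 107/52) = 66*√(2447/52) = 66*(√31811/26) = 33*√31811/13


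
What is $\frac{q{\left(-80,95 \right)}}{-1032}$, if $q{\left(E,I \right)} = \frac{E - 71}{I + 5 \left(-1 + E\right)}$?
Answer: $- \frac{151}{319920} \approx -0.00047199$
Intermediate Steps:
$q{\left(E,I \right)} = \frac{-71 + E}{-5 + I + 5 E}$ ($q{\left(E,I \right)} = \frac{-71 + E}{I + \left(-5 + 5 E\right)} = \frac{-71 + E}{-5 + I + 5 E}$)
$\frac{q{\left(-80,95 \right)}}{-1032} = \frac{\frac{1}{-5 + 95 + 5 \left(-80\right)} \left(-71 - 80\right)}{-1032} = \frac{1}{-5 + 95 - 400} \left(-151\right) \left(- \frac{1}{1032}\right) = \frac{1}{-310} \left(-151\right) \left(- \frac{1}{1032}\right) = \left(- \frac{1}{310}\right) \left(-151\right) \left(- \frac{1}{1032}\right) = \frac{151}{310} \left(- \frac{1}{1032}\right) = - \frac{151}{319920}$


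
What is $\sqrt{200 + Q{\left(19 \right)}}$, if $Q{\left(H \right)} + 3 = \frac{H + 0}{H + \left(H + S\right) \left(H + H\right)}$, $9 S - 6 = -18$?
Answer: $\frac{2 \sqrt{585221}}{109} \approx 14.037$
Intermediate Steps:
$S = - \frac{4}{3}$ ($S = \frac{2}{3} + \frac{1}{9} \left(-18\right) = \frac{2}{3} - 2 = - \frac{4}{3} \approx -1.3333$)
$Q{\left(H \right)} = -3 + \frac{H}{H + 2 H \left(- \frac{4}{3} + H\right)}$ ($Q{\left(H \right)} = -3 + \frac{H + 0}{H + \left(H - \frac{4}{3}\right) \left(H + H\right)} = -3 + \frac{H}{H + \left(- \frac{4}{3} + H\right) 2 H} = -3 + \frac{H}{H + 2 H \left(- \frac{4}{3} + H\right)}$)
$\sqrt{200 + Q{\left(19 \right)}} = \sqrt{200 + \frac{18 \left(1 - 19\right)}{-5 + 6 \cdot 19}} = \sqrt{200 + \frac{18 \left(1 - 19\right)}{-5 + 114}} = \sqrt{200 + 18 \cdot \frac{1}{109} \left(-18\right)} = \sqrt{200 - \frac{324}{109}} = \sqrt{\frac{21476}{109}} = \frac{2 \sqrt{585221}}{109}$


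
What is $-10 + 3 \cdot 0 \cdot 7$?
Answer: $-10$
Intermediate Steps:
$-10 + 3 \cdot 0 \cdot 7 = -10 + 0 \cdot 7 = -10 + 0 = -10$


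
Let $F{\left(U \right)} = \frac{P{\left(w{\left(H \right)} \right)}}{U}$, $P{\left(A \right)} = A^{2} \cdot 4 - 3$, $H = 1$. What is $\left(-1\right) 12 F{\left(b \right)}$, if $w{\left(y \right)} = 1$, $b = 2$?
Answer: $-6$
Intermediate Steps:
$P{\left(A \right)} = -3 + 4 A^{2}$ ($P{\left(A \right)} = 4 A^{2} - 3 = -3 + 4 A^{2}$)
$F{\left(U \right)} = \frac{1}{U}$ ($F{\left(U \right)} = \frac{-3 + 4 \cdot 1^{2}}{U} = \frac{-3 + 4 \cdot 1}{U} = \frac{-3 + 4}{U} = 1 \frac{1}{U} = \frac{1}{U}$)
$\left(-1\right) 12 F{\left(b \right)} = \frac{\left(-1\right) 12}{2} = \left(-12\right) \frac{1}{2} = -6$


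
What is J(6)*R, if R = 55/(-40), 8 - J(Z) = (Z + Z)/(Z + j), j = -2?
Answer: -55/8 ≈ -6.8750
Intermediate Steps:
J(Z) = 8 - 2*Z/(-2 + Z) (J(Z) = 8 - (Z + Z)/(Z - 2) = 8 - 2*Z/(-2 + Z))
R = -11/8 (R = 55*(-1/40) = -11/8 ≈ -1.3750)
J(6)*R = (2*(-8 + 3*6)/(-2 + 6))*(-11/8) = (2*(-8 + 18)/4)*(-11/8) = (2*(¼)*10)*(-11/8) = 5*(-11/8) = -55/8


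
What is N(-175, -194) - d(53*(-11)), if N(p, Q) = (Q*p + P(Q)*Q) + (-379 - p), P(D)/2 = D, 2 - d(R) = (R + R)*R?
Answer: 788794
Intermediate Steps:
d(R) = 2 - 2*R² (d(R) = 2 - (R + R)*R = 2 - 2*R*R = 2 - 2*R²)
P(D) = 2*D
N(p, Q) = -379 - p + 2*Q² + Q*p (N(p, Q) = (Q*p + (2*Q)*Q) + (-379 - p) = (Q*p + 2*Q²) + (-379 - p) = (2*Q² + Q*p) + (-379 - p) = -379 - p + 2*Q² + Q*p)
N(-175, -194) - d(53*(-11)) = (-379 - 1*(-175) + 2*(-194)² - 194*(-175)) - (2 - 2*(53*(-11))²) = (-379 + 175 + 2*37636 + 33950) - (2 - 2*(-583)²) = (-379 + 175 + 75272 + 33950) - (2 - 2*339889) = 109018 - (2 - 679778) = 109018 - 1*(-679776) = 109018 + 679776 = 788794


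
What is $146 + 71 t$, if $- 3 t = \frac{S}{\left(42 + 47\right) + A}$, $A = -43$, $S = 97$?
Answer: $\frac{13261}{138} \approx 96.094$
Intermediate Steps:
$t = - \frac{97}{138}$ ($t = - \frac{97 \frac{1}{\left(42 + 47\right) - 43}}{3} = - \frac{97 \frac{1}{89 - 43}}{3} = - \frac{97 \cdot \frac{1}{46}}{3} = \left(- \frac{1}{3}\right) \frac{97}{46} = - \frac{97}{138} \approx -0.7029$)
$146 + 71 t = 146 + 71 \left(- \frac{97}{138}\right) = 146 - \frac{6887}{138} = \frac{13261}{138}$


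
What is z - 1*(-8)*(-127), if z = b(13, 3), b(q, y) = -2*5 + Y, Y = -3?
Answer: -1029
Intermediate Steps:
b(q, y) = -13 (b(q, y) = -2*5 - 3 = -10 - 3 = -13)
z = -13
z - 1*(-8)*(-127) = -13 - 1*(-8)*(-127) = -13 + 8*(-127) = -13 - 1016 = -1029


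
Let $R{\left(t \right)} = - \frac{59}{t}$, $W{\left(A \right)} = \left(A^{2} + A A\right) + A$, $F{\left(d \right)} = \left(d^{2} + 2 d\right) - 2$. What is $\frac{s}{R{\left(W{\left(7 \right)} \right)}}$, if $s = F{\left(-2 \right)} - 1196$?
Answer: $\frac{125790}{59} \approx 2132.0$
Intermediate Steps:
$F{\left(d \right)} = -2 + d^{2} + 2 d$
$s = -1198$ ($s = \left(-2 + \left(-2\right)^{2} + 2 \left(-2\right)\right) - 1196 = \left(-2 + 4 - 4\right) - 1196 = -2 - 1196 = -1198$)
$W{\left(A \right)} = A + 2 A^{2}$ ($W{\left(A \right)} = \left(A^{2} + A^{2}\right) + A = 2 A^{2} + A = A + 2 A^{2}$)
$\frac{s}{R{\left(W{\left(7 \right)} \right)}} = - \frac{1198}{\left(-59\right) \frac{1}{7 \left(1 + 2 \cdot 7\right)}} = - \frac{1198}{\left(-59\right) \frac{1}{7 \left(1 + 14\right)}} = - \frac{1198}{\left(-59\right) \frac{1}{7 \cdot 15}} = - \frac{1198}{\left(-59\right) \frac{1}{105}} = - \frac{1198}{- \frac{59}{105}} = \left(-1198\right) \left(- \frac{105}{59}\right) = \frac{125790}{59}$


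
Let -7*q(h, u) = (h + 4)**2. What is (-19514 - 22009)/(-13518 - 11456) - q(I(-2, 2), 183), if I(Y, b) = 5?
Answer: 2313555/174818 ≈ 13.234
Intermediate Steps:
q(h, u) = -(4 + h)**2/7 (q(h, u) = -(h + 4)**2/7 = -(4 + h)**2/7)
(-19514 - 22009)/(-13518 - 11456) - q(I(-2, 2), 183) = (-19514 - 22009)/(-13518 - 11456) - (-1)*(4 + 5)**2/7 = -41523/(-24974) - (-1)*9**2/7 = -41523*(-1/24974) - (-1)*81/7 = 41523/24974 - 1*(-81/7) = 41523/24974 + 81/7 = 2313555/174818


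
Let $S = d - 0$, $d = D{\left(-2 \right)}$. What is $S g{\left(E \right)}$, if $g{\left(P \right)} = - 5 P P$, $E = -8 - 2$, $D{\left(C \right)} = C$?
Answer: $1000$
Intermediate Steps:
$d = -2$
$E = -10$ ($E = -8 - 2 = -10$)
$S = -2$ ($S = -2 - 0 = -2 + 0 = -2$)
$g{\left(P \right)} = - 5 P^{2}$
$S g{\left(E \right)} = - 2 \left(- 5 \left(-10\right)^{2}\right) = - 2 \left(\left(-5\right) 100\right) = \left(-2\right) \left(-500\right) = 1000$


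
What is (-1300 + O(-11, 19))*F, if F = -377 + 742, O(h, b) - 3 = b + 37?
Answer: -452965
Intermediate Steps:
O(h, b) = 40 + b (O(h, b) = 3 + (b + 37) = 3 + (37 + b) = 40 + b)
F = 365
(-1300 + O(-11, 19))*F = (-1300 + (40 + 19))*365 = (-1300 + 59)*365 = -1241*365 = -452965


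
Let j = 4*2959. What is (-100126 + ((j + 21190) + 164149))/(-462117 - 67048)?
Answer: -97049/529165 ≈ -0.18340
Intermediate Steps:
j = 11836
(-100126 + ((j + 21190) + 164149))/(-462117 - 67048) = (-100126 + ((11836 + 21190) + 164149))/(-462117 - 67048) = (-100126 + (33026 + 164149))/(-529165) = (-100126 + 197175)*(-1/529165) = 97049*(-1/529165) = -97049/529165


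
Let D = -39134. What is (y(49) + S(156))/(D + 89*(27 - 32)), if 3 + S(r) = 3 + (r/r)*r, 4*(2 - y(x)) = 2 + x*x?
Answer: 1771/158316 ≈ 0.011186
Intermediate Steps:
y(x) = 3/2 - x²/4 (y(x) = 2 - (2 + x*x)/4 = 2 - (2 + x²)/4 = 2 + (-½ - x²/4) = 3/2 - x²/4)
S(r) = r (S(r) = -3 + (3 + (r/r)*r) = -3 + (3 + 1*r) = -3 + (3 + r) = r)
(y(49) + S(156))/(D + 89*(27 - 32)) = ((3/2 - ¼*49²) + 156)/(-39134 + 89*(27 - 32)) = ((3/2 - ¼*2401) + 156)/(-39134 + 89*(-5)) = ((3/2 - 2401/4) + 156)/(-39134 - 445) = (-2395/4 + 156)/(-39579) = -1771/4*(-1/39579) = 1771/158316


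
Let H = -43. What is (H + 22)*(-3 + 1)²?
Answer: -84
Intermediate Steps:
(H + 22)*(-3 + 1)² = (-43 + 22)*(-3 + 1)² = -21*(-2)² = -21*4 = -84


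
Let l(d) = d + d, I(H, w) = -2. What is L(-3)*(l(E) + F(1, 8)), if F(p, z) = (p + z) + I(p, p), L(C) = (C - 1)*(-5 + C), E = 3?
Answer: 416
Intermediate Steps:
L(C) = (-1 + C)*(-5 + C)
F(p, z) = -2 + p + z (F(p, z) = (p + z) - 2 = -2 + p + z)
l(d) = 2*d
L(-3)*(l(E) + F(1, 8)) = (5 + (-3)² - 6*(-3))*(2*3 + (-2 + 1 + 8)) = (5 + 9 + 18)*(6 + 7) = 32*13 = 416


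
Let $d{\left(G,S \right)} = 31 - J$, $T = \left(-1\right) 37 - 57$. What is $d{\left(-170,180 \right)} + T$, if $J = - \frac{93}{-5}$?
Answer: $- \frac{408}{5} \approx -81.6$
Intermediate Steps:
$J = \frac{93}{5}$ ($J = \left(-93\right) \left(- \frac{1}{5}\right) = \frac{93}{5} \approx 18.6$)
$T = -94$ ($T = -37 - 57 = -94$)
$d{\left(G,S \right)} = \frac{62}{5}$ ($d{\left(G,S \right)} = 31 - \frac{93}{5} = \frac{62}{5}$)
$d{\left(-170,180 \right)} + T = \frac{62}{5} - 94 = - \frac{408}{5}$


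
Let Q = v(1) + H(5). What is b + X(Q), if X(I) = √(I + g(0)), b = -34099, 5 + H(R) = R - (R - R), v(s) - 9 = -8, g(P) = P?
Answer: -34098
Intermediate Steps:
v(s) = 1 (v(s) = 9 - 8 = 1)
H(R) = -5 + R (H(R) = -5 + (R - (R - R)) = -5 + (R - 1*0) = -5 + (R + 0) = -5 + R)
Q = 1 (Q = 1 + (-5 + 5) = 1 + 0 = 1)
X(I) = √I (X(I) = √(I + 0) = √I)
b + X(Q) = -34099 + √1 = -34099 + 1 = -34098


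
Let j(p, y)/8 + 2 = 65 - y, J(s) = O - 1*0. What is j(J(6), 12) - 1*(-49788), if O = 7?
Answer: 50196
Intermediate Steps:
J(s) = 7 (J(s) = 7 - 1*0 = 7 + 0 = 7)
j(p, y) = 504 - 8*y (j(p, y) = -16 + 8*(65 - y) = -16 + (520 - 8*y) = 504 - 8*y)
j(J(6), 12) - 1*(-49788) = (504 - 8*12) - 1*(-49788) = (504 - 96) + 49788 = 408 + 49788 = 50196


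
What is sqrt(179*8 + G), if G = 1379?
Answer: sqrt(2811) ≈ 53.019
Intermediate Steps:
sqrt(179*8 + G) = sqrt(179*8 + 1379) = sqrt(1432 + 1379) = sqrt(2811)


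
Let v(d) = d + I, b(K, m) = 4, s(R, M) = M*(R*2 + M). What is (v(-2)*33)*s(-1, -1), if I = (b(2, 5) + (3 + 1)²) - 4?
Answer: 1386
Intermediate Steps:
s(R, M) = M*(M + 2*R) (s(R, M) = M*(2*R + M) = M*(M + 2*R))
I = 16 (I = (4 + (3 + 1)²) - 4 = (4 + 4²) - 4 = (4 + 16) - 4 = 20 - 4 = 16)
v(d) = 16 + d (v(d) = d + 16 = 16 + d)
(v(-2)*33)*s(-1, -1) = ((16 - 2)*33)*(-(-1 + 2*(-1))) = (14*33)*(-(-1 - 2)) = 462*(-1*(-3)) = 462*3 = 1386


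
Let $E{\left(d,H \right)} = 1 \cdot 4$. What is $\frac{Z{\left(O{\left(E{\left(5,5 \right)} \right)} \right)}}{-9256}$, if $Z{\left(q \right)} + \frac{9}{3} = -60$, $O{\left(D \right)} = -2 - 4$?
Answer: $\frac{63}{9256} \approx 0.0068064$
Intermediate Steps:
$E{\left(d,H \right)} = 4$
$O{\left(D \right)} = -6$ ($O{\left(D \right)} = -2 - 4 = -6$)
$Z{\left(q \right)} = -63$ ($Z{\left(q \right)} = -3 - 60 = -63$)
$\frac{Z{\left(O{\left(E{\left(5,5 \right)} \right)} \right)}}{-9256} = - \frac{63}{-9256} = \left(-63\right) \left(- \frac{1}{9256}\right) = \frac{63}{9256}$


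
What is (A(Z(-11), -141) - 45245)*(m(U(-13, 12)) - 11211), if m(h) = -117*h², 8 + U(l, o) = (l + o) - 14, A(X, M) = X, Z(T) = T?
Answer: 3308394624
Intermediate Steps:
U(l, o) = -22 + l + o (U(l, o) = -8 + ((l + o) - 14) = -8 + (-14 + l + o) = -22 + l + o)
(A(Z(-11), -141) - 45245)*(m(U(-13, 12)) - 11211) = (-11 - 45245)*(-117*(-22 - 13 + 12)² - 11211) = -45256*(-117*(-23)² - 11211) = -45256*(-117*529 - 11211) = -45256*(-61893 - 11211) = -45256*(-73104) = 3308394624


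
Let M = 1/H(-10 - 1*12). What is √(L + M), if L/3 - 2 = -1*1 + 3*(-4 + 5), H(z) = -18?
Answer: √430/6 ≈ 3.4561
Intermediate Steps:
L = 12 (L = 6 + 3*(-1*1 + 3*(-4 + 5)) = 6 + 3*(-1 + 3*1) = 6 + 3*(-1 + 3) = 6 + 3*2 = 6 + 6 = 12)
M = -1/18 (M = 1/(-18) = -1/18 ≈ -0.055556)
√(L + M) = √(12 - 1/18) = √(215/18) = √430/6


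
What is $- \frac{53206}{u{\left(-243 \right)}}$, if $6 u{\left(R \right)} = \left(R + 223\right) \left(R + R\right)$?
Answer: $- \frac{26603}{810} \approx -32.843$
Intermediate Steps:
$u{\left(R \right)} = \frac{R \left(223 + R\right)}{3}$ ($u{\left(R \right)} = \frac{\left(R + 223\right) \left(R + R\right)}{6} = \frac{\left(223 + R\right) 2 R}{6} = \frac{2 R \left(223 + R\right)}{6} = \frac{R \left(223 + R\right)}{3}$)
$- \frac{53206}{u{\left(-243 \right)}} = - \frac{53206}{\frac{1}{3} \left(-243\right) \left(223 - 243\right)} = - \frac{53206}{\frac{1}{3} \left(-243\right) \left(-20\right)} = - \frac{53206}{1620} = \left(-53206\right) \frac{1}{1620} = - \frac{26603}{810}$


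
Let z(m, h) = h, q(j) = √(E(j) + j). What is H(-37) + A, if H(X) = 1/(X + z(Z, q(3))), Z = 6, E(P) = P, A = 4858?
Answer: 6621417/1363 - √6/1363 ≈ 4858.0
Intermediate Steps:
q(j) = √2*√j (q(j) = √(j + j) = √(2*j) = √2*√j)
H(X) = 1/(X + √6) (H(X) = 1/(X + √2*√3) = 1/(X + √6))
H(-37) + A = 1/(-37 + √6) + 4858 = 4858 + 1/(-37 + √6)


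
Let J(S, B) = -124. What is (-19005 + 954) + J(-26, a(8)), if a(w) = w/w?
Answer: -18175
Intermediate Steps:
a(w) = 1
(-19005 + 954) + J(-26, a(8)) = (-19005 + 954) - 124 = -18051 - 124 = -18175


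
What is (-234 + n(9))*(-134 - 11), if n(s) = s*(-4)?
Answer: 39150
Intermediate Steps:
n(s) = -4*s
(-234 + n(9))*(-134 - 11) = (-234 - 4*9)*(-134 - 11) = (-234 - 36)*(-145) = -270*(-145) = 39150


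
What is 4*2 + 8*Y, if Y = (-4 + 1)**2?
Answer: 80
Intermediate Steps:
Y = 9 (Y = (-3)**2 = 9)
4*2 + 8*Y = 4*2 + 8*9 = 8 + 72 = 80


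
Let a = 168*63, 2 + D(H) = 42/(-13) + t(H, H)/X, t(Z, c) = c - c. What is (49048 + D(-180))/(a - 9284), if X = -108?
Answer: 159389/4225 ≈ 37.725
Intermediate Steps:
t(Z, c) = 0
D(H) = -68/13 (D(H) = -2 + (42/(-13) + 0/(-108)) = -2 + (42*(-1/13) + 0*(-1/108)) = -2 + (-42/13 + 0) = -2 - 42/13 = -68/13)
a = 10584
(49048 + D(-180))/(a - 9284) = (49048 - 68/13)/(10584 - 9284) = (637556/13)/1300 = (637556/13)*(1/1300) = 159389/4225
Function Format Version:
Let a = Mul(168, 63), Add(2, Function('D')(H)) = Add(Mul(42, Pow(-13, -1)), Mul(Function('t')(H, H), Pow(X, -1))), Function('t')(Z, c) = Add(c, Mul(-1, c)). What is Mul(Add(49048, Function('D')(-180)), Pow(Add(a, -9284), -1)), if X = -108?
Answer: Rational(159389, 4225) ≈ 37.725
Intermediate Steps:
Function('t')(Z, c) = 0
Function('D')(H) = Rational(-68, 13) (Function('D')(H) = Add(-2, Add(Mul(42, Pow(-13, -1)), Mul(0, Pow(-108, -1)))) = Add(-2, Add(Mul(42, Rational(-1, 13)), Mul(0, Rational(-1, 108)))) = Add(-2, Add(Rational(-42, 13), 0)) = Add(-2, Rational(-42, 13)) = Rational(-68, 13))
a = 10584
Mul(Add(49048, Function('D')(-180)), Pow(Add(a, -9284), -1)) = Mul(Add(49048, Rational(-68, 13)), Pow(Add(10584, -9284), -1)) = Mul(Rational(637556, 13), Pow(1300, -1)) = Mul(Rational(637556, 13), Rational(1, 1300)) = Rational(159389, 4225)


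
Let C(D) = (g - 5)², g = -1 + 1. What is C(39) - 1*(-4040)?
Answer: 4065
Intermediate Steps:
g = 0
C(D) = 25 (C(D) = (0 - 5)² = (-5)² = 25)
C(39) - 1*(-4040) = 25 - 1*(-4040) = 25 + 4040 = 4065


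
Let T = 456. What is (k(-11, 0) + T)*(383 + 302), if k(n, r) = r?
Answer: 312360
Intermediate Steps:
(k(-11, 0) + T)*(383 + 302) = (0 + 456)*(383 + 302) = 456*685 = 312360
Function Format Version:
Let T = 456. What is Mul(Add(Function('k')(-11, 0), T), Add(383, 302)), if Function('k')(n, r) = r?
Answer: 312360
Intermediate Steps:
Mul(Add(Function('k')(-11, 0), T), Add(383, 302)) = Mul(Add(0, 456), Add(383, 302)) = Mul(456, 685) = 312360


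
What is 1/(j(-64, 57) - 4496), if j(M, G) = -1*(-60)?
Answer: -1/4436 ≈ -0.00022543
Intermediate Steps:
j(M, G) = 60
1/(j(-64, 57) - 4496) = 1/(60 - 4496) = 1/(-4436) = -1/4436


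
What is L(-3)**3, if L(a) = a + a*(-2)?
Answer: 27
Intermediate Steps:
L(a) = -a (L(a) = a - 2*a = -a)
L(-3)**3 = (-1*(-3))**3 = 3**3 = 27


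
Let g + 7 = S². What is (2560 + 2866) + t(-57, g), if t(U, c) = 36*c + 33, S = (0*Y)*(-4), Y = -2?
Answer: 5207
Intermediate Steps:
S = 0 (S = (0*(-2))*(-4) = 0*(-4) = 0)
g = -7 (g = -7 + 0² = -7 + 0 = -7)
t(U, c) = 33 + 36*c
(2560 + 2866) + t(-57, g) = (2560 + 2866) + (33 + 36*(-7)) = 5426 + (33 - 252) = 5426 - 219 = 5207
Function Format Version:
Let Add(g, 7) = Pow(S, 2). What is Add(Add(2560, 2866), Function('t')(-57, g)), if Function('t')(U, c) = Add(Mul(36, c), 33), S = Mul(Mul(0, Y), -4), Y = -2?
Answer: 5207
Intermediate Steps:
S = 0 (S = Mul(Mul(0, -2), -4) = Mul(0, -4) = 0)
g = -7 (g = Add(-7, Pow(0, 2)) = Add(-7, 0) = -7)
Function('t')(U, c) = Add(33, Mul(36, c))
Add(Add(2560, 2866), Function('t')(-57, g)) = Add(Add(2560, 2866), Add(33, Mul(36, -7))) = Add(5426, Add(33, -252)) = Add(5426, -219) = 5207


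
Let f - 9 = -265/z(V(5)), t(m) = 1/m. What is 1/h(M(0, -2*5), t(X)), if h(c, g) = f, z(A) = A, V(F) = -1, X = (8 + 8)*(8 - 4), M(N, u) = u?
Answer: 1/274 ≈ 0.0036496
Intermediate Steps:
X = 64 (X = 16*4 = 64)
f = 274 (f = 9 - 265/(-1) = 9 - 265*(-1) = 9 + 265 = 274)
h(c, g) = 274
1/h(M(0, -2*5), t(X)) = 1/274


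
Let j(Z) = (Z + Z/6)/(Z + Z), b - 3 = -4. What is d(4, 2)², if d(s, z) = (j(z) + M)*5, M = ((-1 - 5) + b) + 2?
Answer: 70225/144 ≈ 487.67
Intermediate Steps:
b = -1 (b = 3 - 4 = -1)
j(Z) = 7/12 (j(Z) = (Z + Z*(⅙))/((2*Z)) = (Z + Z/6)*(1/(2*Z)) = (7*Z/6)*(1/(2*Z)) = 7/12)
M = -5 (M = ((-1 - 5) - 1) + 2 = (-6 - 1) + 2 = -7 + 2 = -5)
d(s, z) = -265/12 (d(s, z) = (7/12 - 5)*5 = -53/12*5 = -265/12)
d(4, 2)² = (-265/12)² = 70225/144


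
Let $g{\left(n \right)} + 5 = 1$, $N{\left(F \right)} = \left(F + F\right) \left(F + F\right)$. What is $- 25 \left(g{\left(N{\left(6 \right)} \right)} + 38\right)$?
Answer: $-850$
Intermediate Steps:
$N{\left(F \right)} = 4 F^{2}$ ($N{\left(F \right)} = 2 F 2 F = 4 F^{2}$)
$g{\left(n \right)} = -4$ ($g{\left(n \right)} = -5 + 1 = -4$)
$- 25 \left(g{\left(N{\left(6 \right)} \right)} + 38\right) = - 25 \left(-4 + 38\right) = \left(-25\right) 34 = -850$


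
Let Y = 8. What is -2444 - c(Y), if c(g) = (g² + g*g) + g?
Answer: -2580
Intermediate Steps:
c(g) = g + 2*g² (c(g) = (g² + g²) + g = 2*g² + g = g + 2*g²)
-2444 - c(Y) = -2444 - 8*(1 + 2*8) = -2444 - 8*(1 + 16) = -2444 - 8*17 = -2444 - 1*136 = -2444 - 136 = -2580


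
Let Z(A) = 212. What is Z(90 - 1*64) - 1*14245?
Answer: -14033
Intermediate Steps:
Z(90 - 1*64) - 1*14245 = 212 - 1*14245 = 212 - 14245 = -14033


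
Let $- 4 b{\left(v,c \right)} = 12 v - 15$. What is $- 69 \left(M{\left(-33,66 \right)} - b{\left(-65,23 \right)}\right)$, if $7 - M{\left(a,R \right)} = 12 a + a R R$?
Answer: $- \frac{39730821}{4} \approx -9.9327 \cdot 10^{6}$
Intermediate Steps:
$M{\left(a,R \right)} = 7 - 12 a - a R^{2}$ ($M{\left(a,R \right)} = 7 - \left(12 a + a R R\right) = 7 - \left(12 a + R a R\right) = 7 - \left(12 a + a R^{2}\right) = 7 - 12 a - a R^{2}$)
$b{\left(v,c \right)} = \frac{15}{4} - 3 v$ ($b{\left(v,c \right)} = - \frac{12 v - 15}{4} = - \frac{-15 + 12 v}{4} = \frac{15}{4} - 3 v$)
$- 69 \left(M{\left(-33,66 \right)} - b{\left(-65,23 \right)}\right) = - 69 \left(\left(7 - -396 - - 33 \cdot 66^{2}\right) - \left(\frac{15}{4} - -195\right)\right) = - 69 \left(\left(7 + 396 - \left(-33\right) 4356\right) - \left(\frac{15}{4} + 195\right)\right) = - 69 \left(\left(7 + 396 + 143748\right) - \frac{795}{4}\right) = - 69 \left(144151 - \frac{795}{4}\right) = \left(-69\right) \frac{575809}{4} = - \frac{39730821}{4}$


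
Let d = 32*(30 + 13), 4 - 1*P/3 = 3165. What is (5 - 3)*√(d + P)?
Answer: 22*I*√67 ≈ 180.08*I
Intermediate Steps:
P = -9483 (P = 12 - 3*3165 = 12 - 9495 = -9483)
d = 1376 (d = 32*43 = 1376)
(5 - 3)*√(d + P) = (5 - 3)*√(1376 - 9483) = 2*√(-8107) = 2*(11*I*√67) = 22*I*√67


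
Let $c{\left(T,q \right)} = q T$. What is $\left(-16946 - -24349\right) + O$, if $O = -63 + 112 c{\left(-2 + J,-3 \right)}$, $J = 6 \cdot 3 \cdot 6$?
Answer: $-28276$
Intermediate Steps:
$J = 108$ ($J = 18 \cdot 6 = 108$)
$c{\left(T,q \right)} = T q$
$O = -35679$ ($O = -63 + 112 \left(-2 + 108\right) \left(-3\right) = -63 + 112 \cdot 106 \left(-3\right) = -63 + 112 \left(-318\right) = -63 - 35616 = -35679$)
$\left(-16946 - -24349\right) + O = \left(-16946 - -24349\right) - 35679 = \left(-16946 + 24349\right) - 35679 = 7403 - 35679 = -28276$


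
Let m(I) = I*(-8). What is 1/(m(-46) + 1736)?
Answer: 1/2104 ≈ 0.00047529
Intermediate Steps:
m(I) = -8*I
1/(m(-46) + 1736) = 1/(-8*(-46) + 1736) = 1/(368 + 1736) = 1/2104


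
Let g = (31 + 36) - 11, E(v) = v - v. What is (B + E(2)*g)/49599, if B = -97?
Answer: -97/49599 ≈ -0.0019557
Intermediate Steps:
E(v) = 0
g = 56 (g = 67 - 11 = 56)
(B + E(2)*g)/49599 = (-97 + 0*56)/49599 = (-97 + 0)*(1/49599) = -97*1/49599 = -97/49599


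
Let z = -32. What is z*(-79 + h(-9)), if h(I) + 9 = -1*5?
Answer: 2976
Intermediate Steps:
h(I) = -14 (h(I) = -9 - 1*5 = -9 - 5 = -14)
z*(-79 + h(-9)) = -32*(-79 - 14) = -32*(-93) = 2976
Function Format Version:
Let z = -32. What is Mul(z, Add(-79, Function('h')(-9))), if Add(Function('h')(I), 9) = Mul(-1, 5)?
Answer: 2976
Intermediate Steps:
Function('h')(I) = -14 (Function('h')(I) = Add(-9, Mul(-1, 5)) = Add(-9, -5) = -14)
Mul(z, Add(-79, Function('h')(-9))) = Mul(-32, Add(-79, -14)) = Mul(-32, -93) = 2976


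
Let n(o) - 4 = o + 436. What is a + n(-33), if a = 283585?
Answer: 283992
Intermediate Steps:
n(o) = 440 + o (n(o) = 4 + (o + 436) = 4 + (436 + o) = 440 + o)
a + n(-33) = 283585 + (440 - 33) = 283585 + 407 = 283992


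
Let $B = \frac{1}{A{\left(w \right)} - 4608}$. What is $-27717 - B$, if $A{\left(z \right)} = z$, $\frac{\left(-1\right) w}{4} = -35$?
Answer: $- \frac{123839555}{4468} \approx -27717.0$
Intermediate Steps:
$w = 140$ ($w = \left(-4\right) \left(-35\right) = 140$)
$B = - \frac{1}{4468}$ ($B = \frac{1}{140 - 4608} = \frac{1}{-4468} = - \frac{1}{4468} \approx -0.00022381$)
$-27717 - B = -27717 - - \frac{1}{4468} = -27717 + \frac{1}{4468} = - \frac{123839555}{4468}$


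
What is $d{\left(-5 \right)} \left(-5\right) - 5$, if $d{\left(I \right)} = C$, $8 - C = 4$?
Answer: $-25$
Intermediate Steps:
$C = 4$ ($C = 8 - 4 = 4$)
$d{\left(I \right)} = 4$
$d{\left(-5 \right)} \left(-5\right) - 5 = 4 \left(-5\right) - 5 = -20 - 5 = -25$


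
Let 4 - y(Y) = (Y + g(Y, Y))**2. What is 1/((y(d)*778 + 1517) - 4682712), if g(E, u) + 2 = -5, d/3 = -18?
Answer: -1/7573021 ≈ -1.3205e-7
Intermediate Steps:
d = -54 (d = 3*(-18) = -54)
g(E, u) = -7 (g(E, u) = -2 - 5 = -7)
y(Y) = 4 - (-7 + Y)**2 (y(Y) = 4 - (Y - 7)**2 = 4 - (-7 + Y)**2)
1/((y(d)*778 + 1517) - 4682712) = 1/(((4 - (-7 - 54)**2)*778 + 1517) - 4682712) = 1/(((4 - 1*(-61)**2)*778 + 1517) - 4682712) = 1/(((4 - 1*3721)*778 + 1517) - 4682712) = 1/(((4 - 3721)*778 + 1517) - 4682712) = 1/((-3717*778 + 1517) - 4682712) = 1/((-2891826 + 1517) - 4682712) = 1/(-2890309 - 4682712) = 1/(-7573021) = -1/7573021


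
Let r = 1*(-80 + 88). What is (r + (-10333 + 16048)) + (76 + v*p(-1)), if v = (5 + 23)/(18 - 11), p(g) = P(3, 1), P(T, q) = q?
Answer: 5803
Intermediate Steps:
p(g) = 1
v = 4 (v = 28/7 = 28*(⅐) = 4)
r = 8 (r = 1*8 = 8)
(r + (-10333 + 16048)) + (76 + v*p(-1)) = (8 + (-10333 + 16048)) + (76 + 4*1) = (8 + 5715) + (76 + 4) = 5723 + 80 = 5803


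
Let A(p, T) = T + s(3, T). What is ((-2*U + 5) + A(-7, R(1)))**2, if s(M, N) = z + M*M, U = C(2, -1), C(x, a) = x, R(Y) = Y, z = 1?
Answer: 144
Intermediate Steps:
U = 2
s(M, N) = 1 + M**2 (s(M, N) = 1 + M*M = 1 + M**2)
A(p, T) = 10 + T (A(p, T) = T + (1 + 3**2) = T + (1 + 9) = T + 10 = 10 + T)
((-2*U + 5) + A(-7, R(1)))**2 = ((-2*2 + 5) + (10 + 1))**2 = ((-4 + 5) + 11)**2 = (1 + 11)**2 = 12**2 = 144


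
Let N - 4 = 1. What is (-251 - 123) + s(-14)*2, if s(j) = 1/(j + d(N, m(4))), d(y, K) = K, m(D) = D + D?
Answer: -1123/3 ≈ -374.33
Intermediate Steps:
N = 5 (N = 4 + 1 = 5)
m(D) = 2*D
s(j) = 1/(8 + j) (s(j) = 1/(j + 2*4) = 1/(j + 8) = 1/(8 + j))
(-251 - 123) + s(-14)*2 = (-251 - 123) + 2/(8 - 14) = -374 + 2/(-6) = -374 - ⅙*2 = -374 - ⅓ = -1123/3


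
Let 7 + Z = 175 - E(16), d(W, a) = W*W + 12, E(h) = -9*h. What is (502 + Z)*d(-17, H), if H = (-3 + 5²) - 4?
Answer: 245014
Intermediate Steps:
H = 18 (H = (-3 + 25) - 4 = 22 - 4 = 18)
d(W, a) = 12 + W² (d(W, a) = W² + 12 = 12 + W²)
Z = 312 (Z = -7 + (175 - (-9)*16) = -7 + (175 - 1*(-144)) = -7 + (175 + 144) = -7 + 319 = 312)
(502 + Z)*d(-17, H) = (502 + 312)*(12 + (-17)²) = 814*(12 + 289) = 814*301 = 245014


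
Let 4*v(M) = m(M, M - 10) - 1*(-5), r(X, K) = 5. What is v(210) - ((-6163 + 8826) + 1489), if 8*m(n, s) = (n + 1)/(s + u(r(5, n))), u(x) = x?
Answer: -27228709/6560 ≈ -4150.7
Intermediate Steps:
m(n, s) = (1 + n)/(8*(5 + s)) (m(n, s) = ((n + 1)/(s + 5))/8 = ((1 + n)/(5 + s))/8 = (1 + n)/(8*(5 + s)))
v(M) = 5/4 + (1 + M)/(32*(-5 + M)) (v(M) = ((1 + M)/(8*(5 + (M - 10))) - 1*(-5))/4 = ((1 + M)/(8*(5 + (-10 + M))) + 5)/4 = ((1 + M)/(8*(-5 + M)) + 5)/4 = (5 + (1 + M)/(8*(-5 + M)))/4 = 5/4 + (1 + M)/(32*(-5 + M)))
v(210) - ((-6163 + 8826) + 1489) = (-199 + 41*210)/(32*(-5 + 210)) - ((-6163 + 8826) + 1489) = (1/32)*(-199 + 8610)/205 - (2663 + 1489) = (1/32)*(1/205)*8411 - 1*4152 = 8411/6560 - 4152 = -27228709/6560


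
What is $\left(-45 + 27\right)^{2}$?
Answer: $324$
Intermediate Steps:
$\left(-45 + 27\right)^{2} = \left(-18\right)^{2} = 324$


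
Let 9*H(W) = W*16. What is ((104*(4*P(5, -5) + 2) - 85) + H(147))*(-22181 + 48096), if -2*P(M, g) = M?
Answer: -50974805/3 ≈ -1.6992e+7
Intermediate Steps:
P(M, g) = -M/2
H(W) = 16*W/9 (H(W) = (W*16)/9 = (16*W)/9 = 16*W/9)
((104*(4*P(5, -5) + 2) - 85) + H(147))*(-22181 + 48096) = ((104*(4*(-½*5) + 2) - 85) + (16/9)*147)*(-22181 + 48096) = ((104*(4*(-5/2) + 2) - 85) + 784/3)*25915 = ((104*(-10 + 2) - 85) + 784/3)*25915 = ((104*(-8) - 85) + 784/3)*25915 = ((-832 - 85) + 784/3)*25915 = (-917 + 784/3)*25915 = -1967/3*25915 = -50974805/3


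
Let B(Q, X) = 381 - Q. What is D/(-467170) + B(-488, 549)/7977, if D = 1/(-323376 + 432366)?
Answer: 14748916618241/135387926219700 ≈ 0.10894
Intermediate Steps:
D = 1/108990 ≈ 9.1752e-6
D/(-467170) + B(-488, 549)/7977 = (1/108990)/(-467170) + (381 - 1*(-488))/7977 = (1/108990)*(-1/467170) + (381 + 488)*(1/7977) = -1/50916858300 + 869*(1/7977) = -1/50916858300 + 869/7977 = 14748916618241/135387926219700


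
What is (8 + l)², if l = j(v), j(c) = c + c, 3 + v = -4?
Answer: 36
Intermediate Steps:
v = -7 (v = -3 - 4 = -7)
j(c) = 2*c
l = -14 (l = 2*(-7) = -14)
(8 + l)² = (8 - 14)² = (-6)² = 36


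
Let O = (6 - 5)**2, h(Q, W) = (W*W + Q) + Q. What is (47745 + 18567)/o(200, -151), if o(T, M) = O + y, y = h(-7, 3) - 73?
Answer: -66312/77 ≈ -861.19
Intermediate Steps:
h(Q, W) = W**2 + 2*Q (h(Q, W) = (W**2 + Q) + Q = (Q + W**2) + Q = W**2 + 2*Q)
O = 1 (O = 1**2 = 1)
y = -78 (y = (3**2 + 2*(-7)) - 73 = (9 - 14) - 73 = -5 - 73 = -78)
o(T, M) = -77 (o(T, M) = 1 - 78 = -77)
(47745 + 18567)/o(200, -151) = (47745 + 18567)/(-77) = 66312*(-1/77) = -66312/77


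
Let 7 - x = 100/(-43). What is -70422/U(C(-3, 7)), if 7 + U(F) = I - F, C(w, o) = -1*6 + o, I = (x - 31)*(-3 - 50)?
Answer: -1514073/24526 ≈ -61.733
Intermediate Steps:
x = 401/43 (x = 7 - 100/(-43) = 7 - 100*(-1)/43 = 7 - 1*(-100/43) = 7 + 100/43 = 401/43 ≈ 9.3256)
I = 49396/43 (I = (401/43 - 31)*(-3 - 50) = -932/43*(-53) = 49396/43 ≈ 1148.7)
C(w, o) = -6 + o
U(F) = 49095/43 - F (U(F) = -7 + (49396/43 - F) = 49095/43 - F)
-70422/U(C(-3, 7)) = -70422/(49095/43 - (-6 + 7)) = -70422/(49095/43 - 1*1) = -70422/(49095/43 - 1) = -70422/49052/43 = -70422*43/49052 = -1514073/24526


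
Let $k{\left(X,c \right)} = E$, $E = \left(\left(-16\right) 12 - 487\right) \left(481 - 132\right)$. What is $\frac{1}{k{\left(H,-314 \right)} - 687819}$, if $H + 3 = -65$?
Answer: $- \frac{1}{924790} \approx -1.0813 \cdot 10^{-6}$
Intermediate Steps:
$H = -68$ ($H = -3 - 65 = -68$)
$E = -236971$ ($E = \left(-192 - 487\right) 349 = \left(-679\right) 349 = -236971$)
$k{\left(X,c \right)} = -236971$
$\frac{1}{k{\left(H,-314 \right)} - 687819} = \frac{1}{-236971 - 687819} = \frac{1}{-924790} = - \frac{1}{924790}$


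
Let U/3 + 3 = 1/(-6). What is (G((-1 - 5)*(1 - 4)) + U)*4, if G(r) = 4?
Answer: -22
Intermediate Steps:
U = -19/2 (U = -9 + 3/(-6) = -9 + 3*(-⅙) = -9 - ½ = -19/2 ≈ -9.5000)
(G((-1 - 5)*(1 - 4)) + U)*4 = (4 - 19/2)*4 = -11/2*4 = -22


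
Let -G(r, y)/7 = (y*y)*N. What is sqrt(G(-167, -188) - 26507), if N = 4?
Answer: I*sqrt(1016139) ≈ 1008.0*I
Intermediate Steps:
G(r, y) = -28*y**2 (G(r, y) = -7*y*y*4 = -7*y**2*4 = -28*y**2)
sqrt(G(-167, -188) - 26507) = sqrt(-28*(-188)**2 - 26507) = sqrt(-28*35344 - 26507) = sqrt(-989632 - 26507) = sqrt(-1016139) = I*sqrt(1016139)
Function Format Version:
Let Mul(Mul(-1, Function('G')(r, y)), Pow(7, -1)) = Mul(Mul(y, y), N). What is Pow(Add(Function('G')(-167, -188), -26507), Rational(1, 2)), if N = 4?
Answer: Mul(I, Pow(1016139, Rational(1, 2))) ≈ Mul(1008.0, I)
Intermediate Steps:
Function('G')(r, y) = Mul(-28, Pow(y, 2)) (Function('G')(r, y) = Mul(-7, Mul(Mul(y, y), 4)) = Mul(-7, Mul(Pow(y, 2), 4)) = Mul(-7, Mul(4, Pow(y, 2))) = Mul(-28, Pow(y, 2)))
Pow(Add(Function('G')(-167, -188), -26507), Rational(1, 2)) = Pow(Add(Mul(-28, Pow(-188, 2)), -26507), Rational(1, 2)) = Pow(Add(Mul(-28, 35344), -26507), Rational(1, 2)) = Pow(Add(-989632, -26507), Rational(1, 2)) = Pow(-1016139, Rational(1, 2)) = Mul(I, Pow(1016139, Rational(1, 2)))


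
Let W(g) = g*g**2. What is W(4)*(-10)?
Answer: -640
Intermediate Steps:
W(g) = g**3
W(4)*(-10) = 4**3*(-10) = 64*(-10) = -640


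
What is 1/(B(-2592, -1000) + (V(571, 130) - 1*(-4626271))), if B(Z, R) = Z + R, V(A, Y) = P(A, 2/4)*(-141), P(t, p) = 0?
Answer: 1/4622679 ≈ 2.1632e-7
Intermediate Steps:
V(A, Y) = 0 (V(A, Y) = 0*(-141) = 0)
B(Z, R) = R + Z
1/(B(-2592, -1000) + (V(571, 130) - 1*(-4626271))) = 1/((-1000 - 2592) + (0 - 1*(-4626271))) = 1/(-3592 + (0 + 4626271)) = 1/(-3592 + 4626271) = 1/4622679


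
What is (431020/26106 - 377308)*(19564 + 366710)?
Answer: -634105571839012/4351 ≈ -1.4574e+11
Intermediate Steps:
(431020/26106 - 377308)*(19564 + 366710) = (431020*(1/26106) - 377308)*386274 = (215510/13053 - 377308)*386274 = -4924785814/13053*386274 = -634105571839012/4351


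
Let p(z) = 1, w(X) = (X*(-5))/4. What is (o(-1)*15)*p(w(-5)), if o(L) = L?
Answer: -15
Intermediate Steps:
w(X) = -5*X/4 (w(X) = -5*X*(1/4) = -5*X/4)
(o(-1)*15)*p(w(-5)) = -1*15*1 = -15*1 = -15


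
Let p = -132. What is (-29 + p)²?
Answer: 25921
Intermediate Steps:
(-29 + p)² = (-29 - 132)² = (-161)² = 25921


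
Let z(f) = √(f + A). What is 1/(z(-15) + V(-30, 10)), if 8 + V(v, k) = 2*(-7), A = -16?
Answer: -22/515 - I*√31/515 ≈ -0.042718 - 0.010811*I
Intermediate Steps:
V(v, k) = -22 (V(v, k) = -8 + 2*(-7) = -8 - 14 = -22)
z(f) = √(-16 + f) (z(f) = √(f - 16) = √(-16 + f))
1/(z(-15) + V(-30, 10)) = 1/(√(-16 - 15) - 22) = 1/(√(-31) - 22) = 1/(I*√31 - 22) = 1/(-22 + I*√31)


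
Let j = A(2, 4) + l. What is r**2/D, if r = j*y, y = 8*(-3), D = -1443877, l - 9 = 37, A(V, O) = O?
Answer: -1440000/1443877 ≈ -0.99731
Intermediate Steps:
l = 46 (l = 9 + 37 = 46)
y = -24
j = 50 (j = 4 + 46 = 50)
r = -1200 (r = 50*(-24) = -1200)
r**2/D = (-1200)**2/(-1443877) = 1440000*(-1/1443877) = -1440000/1443877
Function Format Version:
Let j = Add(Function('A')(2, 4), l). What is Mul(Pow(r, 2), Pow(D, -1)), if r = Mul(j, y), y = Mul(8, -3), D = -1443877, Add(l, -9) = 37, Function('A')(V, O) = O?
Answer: Rational(-1440000, 1443877) ≈ -0.99731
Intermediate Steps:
l = 46 (l = Add(9, 37) = 46)
y = -24
j = 50 (j = Add(4, 46) = 50)
r = -1200 (r = Mul(50, -24) = -1200)
Mul(Pow(r, 2), Pow(D, -1)) = Mul(Pow(-1200, 2), Pow(-1443877, -1)) = Mul(1440000, Rational(-1, 1443877)) = Rational(-1440000, 1443877)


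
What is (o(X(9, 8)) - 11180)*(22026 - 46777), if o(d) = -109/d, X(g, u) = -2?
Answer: 550734501/2 ≈ 2.7537e+8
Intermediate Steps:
(o(X(9, 8)) - 11180)*(22026 - 46777) = (-109/(-2) - 11180)*(22026 - 46777) = (-109*(-1/2) - 11180)*(-24751) = (109/2 - 11180)*(-24751) = -22251/2*(-24751) = 550734501/2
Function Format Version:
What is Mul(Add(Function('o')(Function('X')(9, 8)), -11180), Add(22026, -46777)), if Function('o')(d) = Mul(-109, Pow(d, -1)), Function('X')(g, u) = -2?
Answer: Rational(550734501, 2) ≈ 2.7537e+8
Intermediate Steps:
Mul(Add(Function('o')(Function('X')(9, 8)), -11180), Add(22026, -46777)) = Mul(Add(Mul(-109, Pow(-2, -1)), -11180), Add(22026, -46777)) = Mul(Add(Mul(-109, Rational(-1, 2)), -11180), -24751) = Mul(Add(Rational(109, 2), -11180), -24751) = Mul(Rational(-22251, 2), -24751) = Rational(550734501, 2)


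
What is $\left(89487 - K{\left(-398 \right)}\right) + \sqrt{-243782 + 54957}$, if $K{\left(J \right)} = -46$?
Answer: $89533 + 5 i \sqrt{7553} \approx 89533.0 + 434.54 i$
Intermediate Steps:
$\left(89487 - K{\left(-398 \right)}\right) + \sqrt{-243782 + 54957} = \left(89487 - -46\right) + \sqrt{-243782 + 54957} = \left(89487 + 46\right) + \sqrt{-188825} = 89533 + 5 i \sqrt{7553}$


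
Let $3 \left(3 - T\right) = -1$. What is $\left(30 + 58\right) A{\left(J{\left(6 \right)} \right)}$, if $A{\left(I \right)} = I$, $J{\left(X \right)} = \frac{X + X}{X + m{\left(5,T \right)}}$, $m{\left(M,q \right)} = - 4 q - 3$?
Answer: $- \frac{3168}{31} \approx -102.19$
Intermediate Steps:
$T = \frac{10}{3}$ ($T = 3 - - \frac{1}{3} = 3 + \frac{1}{3} = \frac{10}{3} \approx 3.3333$)
$m{\left(M,q \right)} = -3 - 4 q$
$J{\left(X \right)} = \frac{2 X}{- \frac{49}{3} + X}$ ($J{\left(X \right)} = \frac{X + X}{X - \frac{49}{3}} = \frac{2 X}{X - \frac{49}{3}} = \frac{2 X}{- \frac{49}{3} + X}$)
$\left(30 + 58\right) A{\left(J{\left(6 \right)} \right)} = \left(30 + 58\right) 6 \cdot 6 \frac{1}{-49 + 3 \cdot 6} = 88 \cdot 6 \cdot 6 \frac{1}{-49 + 18} = 88 \cdot 6 \cdot 6 \frac{1}{-31} = 88 \cdot 6 \cdot 6 \left(- \frac{1}{31}\right) = 88 \left(- \frac{36}{31}\right) = - \frac{3168}{31}$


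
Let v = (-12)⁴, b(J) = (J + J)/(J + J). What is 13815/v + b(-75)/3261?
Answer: 1669313/2504448 ≈ 0.66654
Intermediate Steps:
b(J) = 1 (b(J) = (2*J)/((2*J)) = (2*J)*(1/(2*J)) = 1)
v = 20736
13815/v + b(-75)/3261 = 13815/20736 + 1/3261 = 13815*(1/20736) + 1*(1/3261) = 1535/2304 + 1/3261 = 1669313/2504448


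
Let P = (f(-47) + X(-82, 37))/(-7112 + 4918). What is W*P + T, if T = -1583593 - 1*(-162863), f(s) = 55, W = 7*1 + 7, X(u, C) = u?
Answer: -1558540621/1097 ≈ -1.4207e+6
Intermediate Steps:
W = 14 (W = 7 + 7 = 14)
P = 27/2194 (P = (55 - 82)/(-7112 + 4918) = -27/(-2194) = -27*(-1/2194) = 27/2194 ≈ 0.012306)
T = -1420730 (T = -1583593 + 162863 = -1420730)
W*P + T = 14*(27/2194) - 1420730 = 189/1097 - 1420730 = -1558540621/1097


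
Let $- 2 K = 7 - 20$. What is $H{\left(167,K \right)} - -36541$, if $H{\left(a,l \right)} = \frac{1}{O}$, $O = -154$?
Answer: $\frac{5627313}{154} \approx 36541.0$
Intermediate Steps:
$K = \frac{13}{2}$ ($K = - \frac{7 - 20}{2} = \left(- \frac{1}{2}\right) \left(-13\right) = \frac{13}{2} \approx 6.5$)
$H{\left(a,l \right)} = - \frac{1}{154}$ ($H{\left(a,l \right)} = \frac{1}{-154} = - \frac{1}{154}$)
$H{\left(167,K \right)} - -36541 = - \frac{1}{154} - -36541 = - \frac{1}{154} + 36541 = \frac{5627313}{154}$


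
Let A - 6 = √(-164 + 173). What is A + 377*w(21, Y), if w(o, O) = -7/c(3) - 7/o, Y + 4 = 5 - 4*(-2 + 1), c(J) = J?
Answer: -2989/3 ≈ -996.33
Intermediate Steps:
Y = 5 (Y = -4 + (5 - 4*(-2 + 1)) = -4 + (5 - 4*(-1)) = -4 + (5 + 4) = -4 + 9 = 5)
w(o, O) = -7/3 - 7/o
A = 9 (A = 6 + √(-164 + 173) = 6 + √9 = 6 + 3 = 9)
A + 377*w(21, Y) = 9 + 377*(-7/3 - 7/21) = 9 + 377*(-7/3 - 7*1/21) = 9 + 377*(-7/3 - ⅓) = 9 + 377*(-8/3) = 9 - 3016/3 = -2989/3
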